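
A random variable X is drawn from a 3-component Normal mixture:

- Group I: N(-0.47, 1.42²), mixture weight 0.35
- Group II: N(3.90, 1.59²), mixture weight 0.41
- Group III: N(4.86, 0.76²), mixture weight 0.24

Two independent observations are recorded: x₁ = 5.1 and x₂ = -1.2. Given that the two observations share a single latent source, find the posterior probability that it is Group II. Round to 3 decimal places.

0.911

The responsibility of component k is π_k f_k(x) divided by Σ_j π_j f_j(x).
Since both observations come from the same component, the likelihood for component k is f_k(x₁)·f_k(x₂).
  p_I = [0.000128095] × [0.246169] = 3.15331e-05
  p_II = [0.188724] × [0.00146361] = 0.000276217
  p_III = [0.499392] × [8.20263e-15] = 4.09633e-15
Prior × likelihood for each component:
  π_I·p_I = 0.35 × 3.15331e-05 = 1.10366e-05
  π_II·p_II = 0.41 × 0.000276217 = 0.000113249
  π_III·p_III = 0.24 × 4.09633e-15 = 9.83119e-16
Evidence: 1.10366e-05 + 0.000113249 + 9.83119e-16 = 0.000124286
So the posterior for Group II is 0.000113249 / 0.000124286 ≈ 0.911.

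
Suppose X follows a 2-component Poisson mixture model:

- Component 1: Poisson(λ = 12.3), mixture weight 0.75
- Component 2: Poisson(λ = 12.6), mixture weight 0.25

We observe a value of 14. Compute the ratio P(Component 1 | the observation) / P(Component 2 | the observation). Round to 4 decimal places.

2.8900

Since P(k|x) ∝ w_k f_k(x), the posterior odds are w_i f_i(x) / (w_j f_j(x)).
Poisson probabilities:
  L_1 = e^(−12.3)·12.3^14/14! = 0.0947199
  L_2 = e^(−12.6)·12.6^14/14! = 0.0983261
Odds = (0.75/0.25) × (0.0947199/0.0983261) = 3 × 0.963324 ≈ 2.8900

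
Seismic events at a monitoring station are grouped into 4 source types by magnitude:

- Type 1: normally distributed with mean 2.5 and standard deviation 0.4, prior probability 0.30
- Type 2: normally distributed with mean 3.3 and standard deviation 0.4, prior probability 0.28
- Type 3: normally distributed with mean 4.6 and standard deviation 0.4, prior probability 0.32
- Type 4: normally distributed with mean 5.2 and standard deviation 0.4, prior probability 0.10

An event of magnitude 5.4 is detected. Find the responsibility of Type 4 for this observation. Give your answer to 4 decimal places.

0.6708

P(component k | x) = P(Z=k)·f_k(x) / marginal(x), where marginal(x) = Σ_j P(Z=j)·f_j(x).
Component likelihoods at x = 5.4:
  f_1 = (1/(0.4·√(2π)))·exp(−(5.4−2.5)²/(2·0.4²)) = 0.997356·exp(-26.28125) = 3.84634e-12
  f_2 = (1/(0.4·√(2π)))·exp(−(5.4−3.3)²/(2·0.4²)) = 0.997356·exp(-13.78125) = 1.03212e-06
  f_3 = (1/(0.4·√(2π)))·exp(−(5.4−4.6)²/(2·0.4²)) = 0.997356·exp(-2.00000) = 0.134977
  f_4 = (1/(0.4·√(2π)))·exp(−(5.4−5.2)²/(2·0.4²)) = 0.997356·exp(-0.12500) = 0.880163
Unnormalised posteriors:
  P(Z=1)·f_1 = 0.30 × 3.84634e-12 = 1.1539e-12
  P(Z=2)·f_2 = 0.28 × 1.03212e-06 = 2.88993e-07
  P(Z=3)·f_3 = 0.32 × 0.134977 = 0.0431928
  P(Z=4)·f_4 = 0.10 × 0.880163 = 0.0880163
Marginal: 1.1539e-12 + 2.88993e-07 + 0.0431928 + 0.0880163 = 0.131209
So the posterior for Type 4 is 0.0880163 / 0.131209 ≈ 0.6708.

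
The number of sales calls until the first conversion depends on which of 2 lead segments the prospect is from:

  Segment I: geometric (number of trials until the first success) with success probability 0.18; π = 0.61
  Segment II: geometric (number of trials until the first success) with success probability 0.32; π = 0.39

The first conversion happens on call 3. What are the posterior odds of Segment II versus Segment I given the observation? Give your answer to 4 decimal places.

Only the two components matter; the odds are (w_i f_i(x)) / (w_j f_j(x)).
Geometric probabilities:
  p_I = 0.121032
  p_II = 0.147968
0.0577075 / 0.0738295 ≈ 0.7816

0.7816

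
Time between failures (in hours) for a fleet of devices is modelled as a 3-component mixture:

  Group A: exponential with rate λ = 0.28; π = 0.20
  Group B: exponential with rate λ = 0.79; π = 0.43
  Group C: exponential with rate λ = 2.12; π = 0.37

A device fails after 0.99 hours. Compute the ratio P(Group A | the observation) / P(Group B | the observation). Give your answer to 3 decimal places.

Only the two components matter; the odds are (w_i f_i(x)) / (w_j f_j(x)).
Evaluate each component's likelihood at the observed value:
  p_A = 0.212213
  p_B = 0.361381
  p_C = 0.259919
0.0424426 / 0.155394 ≈ 0.273

0.273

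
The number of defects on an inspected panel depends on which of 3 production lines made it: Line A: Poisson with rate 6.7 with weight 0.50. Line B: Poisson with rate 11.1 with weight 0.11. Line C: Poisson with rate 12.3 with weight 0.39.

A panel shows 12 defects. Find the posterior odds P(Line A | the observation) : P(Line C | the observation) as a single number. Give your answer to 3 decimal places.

0.237

Posterior odds = (w_i f_i(x)) / (w_j f_j(x)); the normalising sum cancels.
Evaluate each component's likelihood at the observed value:
  f_A = e^(−6.7)·6.7^12/12! = 0.0210275
  f_B = e^(−11.1)·11.1^12/12! = 0.110375
  f_C = e^(−12.3)·12.3^12/12! = 0.113947
Odds = (0.50/0.39) × (0.0210275/0.113947) = 1.28205 × 0.184538 ≈ 0.237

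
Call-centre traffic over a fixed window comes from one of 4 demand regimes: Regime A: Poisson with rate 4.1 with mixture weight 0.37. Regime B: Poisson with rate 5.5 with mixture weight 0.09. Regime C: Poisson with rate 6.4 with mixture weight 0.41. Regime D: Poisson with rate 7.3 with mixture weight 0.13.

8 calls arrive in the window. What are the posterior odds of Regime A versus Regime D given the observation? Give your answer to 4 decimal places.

0.6913

Posterior odds = (w_i f_i(x)) / (w_j f_j(x)); the normalising sum cancels.
Evaluate each component's likelihood at the observed value:
  f_A = e^(−4.1)·4.1^8/8! = 0.0328203
  f_B = e^(−5.5)·5.5^8/8! = 0.0848714
  f_C = e^(−6.4)·6.4^8/8! = 0.115994
  f_D = e^(−7.3)·7.3^8/8! = 0.135118
Odds = (0.37/0.13) × (0.0328203/0.135118) = 2.84615 × 0.242902 ≈ 0.6913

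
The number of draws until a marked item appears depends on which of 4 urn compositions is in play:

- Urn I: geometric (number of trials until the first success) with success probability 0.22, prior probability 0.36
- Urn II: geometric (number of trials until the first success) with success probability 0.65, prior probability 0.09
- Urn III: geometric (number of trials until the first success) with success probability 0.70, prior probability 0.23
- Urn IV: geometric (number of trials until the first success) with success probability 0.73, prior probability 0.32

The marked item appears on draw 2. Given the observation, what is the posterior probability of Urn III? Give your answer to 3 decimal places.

0.249

By Bayes' theorem, P(k | x) = π_k f_k(x) / Σ_j π_j f_j(x).
Evaluate each component's likelihood at the observed value:
  f_I = 0.1716
  f_II = 0.2275
  f_III = 0.21
  f_IV = 0.1971
Prior × likelihood for each component:
  π_I·f_I = 0.36 × 0.1716 = 0.061776
  π_II·f_II = 0.09 × 0.2275 = 0.020475
  π_III·f_III = 0.23 × 0.21 = 0.0483
  π_IV·f_IV = 0.32 × 0.1971 = 0.063072
Normaliser: 0.061776 + 0.020475 + 0.0483 + 0.063072 = 0.193623
So the posterior for Urn III is 0.0483 / 0.193623 ≈ 0.249.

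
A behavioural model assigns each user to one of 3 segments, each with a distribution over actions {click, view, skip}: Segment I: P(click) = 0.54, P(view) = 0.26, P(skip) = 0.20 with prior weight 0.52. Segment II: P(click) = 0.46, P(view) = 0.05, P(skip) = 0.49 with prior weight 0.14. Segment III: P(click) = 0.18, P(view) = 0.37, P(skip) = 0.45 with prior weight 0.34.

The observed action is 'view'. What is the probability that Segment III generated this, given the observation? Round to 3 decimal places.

0.469

Apply Bayes' rule: the posterior for each component is proportional to its prior times its likelihood at x.
Component likelihoods at x = 'view':
  L_I = 0.26
  L_II = 0.05
  L_III = 0.37
Multiply by the mixture weights:
  P(Z=I)·L_I = 0.52 × 0.26 = 0.1352
  P(Z=II)·L_II = 0.14 × 0.05 = 0.007
  P(Z=III)·L_III = 0.34 × 0.37 = 0.1258
Denominator: 0.1352 + 0.007 + 0.1258 = 0.268
P(Segment III | 'view') = 0.1258 / 0.268 ≈ 0.469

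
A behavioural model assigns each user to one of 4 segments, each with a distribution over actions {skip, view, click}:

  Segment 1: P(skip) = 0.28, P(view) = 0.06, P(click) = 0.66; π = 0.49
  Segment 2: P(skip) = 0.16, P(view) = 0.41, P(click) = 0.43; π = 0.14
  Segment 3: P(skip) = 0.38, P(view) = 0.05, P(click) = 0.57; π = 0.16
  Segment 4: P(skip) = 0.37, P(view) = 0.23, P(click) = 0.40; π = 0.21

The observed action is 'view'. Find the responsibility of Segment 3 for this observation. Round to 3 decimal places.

Posterior ∝ prior × likelihood, so P(k | x) ∝ π_k f_k(x); normalise over all components.
Categorical probabilities:
  p_1 = 0.06
  p_2 = 0.41
  p_3 = 0.05
  p_4 = 0.23
Unnormalised posteriors:
  π_1·p_1 = 0.49 × 0.06 = 0.0294
  π_2·p_2 = 0.14 × 0.41 = 0.0574
  π_3·p_3 = 0.16 × 0.05 = 0.008
  π_4·p_4 = 0.21 × 0.23 = 0.0483
Marginal: 0.0294 + 0.0574 + 0.008 + 0.0483 = 0.1431
Responsibility of Segment 3: 0.008 / 0.1431 ≈ 0.056

0.056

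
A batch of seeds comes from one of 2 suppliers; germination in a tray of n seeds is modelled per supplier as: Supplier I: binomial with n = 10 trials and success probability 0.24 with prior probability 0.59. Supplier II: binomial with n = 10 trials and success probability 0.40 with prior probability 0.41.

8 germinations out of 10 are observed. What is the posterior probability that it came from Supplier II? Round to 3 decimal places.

By Bayes' theorem, P(k | x) = π_k f_k(x) / Σ_j π_j f_j(x).
Evaluate each component's likelihood at the observed value:
  p_I = C(10,8)·0.24^8·0.76^2 = 45·1.10075e-05·0.5776 = 0.000286108
  p_II = C(10,8)·0.40^8·0.60^2 = 45·0.00065536·0.36 = 0.0106168
Weight by the priors:
  π_I·p_I = 0.59 × 0.000286108 = 0.000168804
  π_II·p_II = 0.41 × 0.0106168 = 0.0043529
Sum: 0.000168804 + 0.0043529 = 0.0045217
So the posterior for Supplier II is 0.0043529 / 0.0045217 ≈ 0.963.

0.963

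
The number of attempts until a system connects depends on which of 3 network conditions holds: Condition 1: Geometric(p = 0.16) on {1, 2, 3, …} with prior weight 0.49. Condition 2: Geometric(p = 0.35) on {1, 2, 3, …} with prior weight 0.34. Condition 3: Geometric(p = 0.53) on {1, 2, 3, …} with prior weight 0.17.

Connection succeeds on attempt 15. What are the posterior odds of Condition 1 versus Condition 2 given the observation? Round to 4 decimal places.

23.8722

Posterior odds = (P(Z=i) f_i(x)) / (P(Z=j) f_j(x)); the normalising sum cancels.
Component likelihoods at x = 15:
  L_1 = 0.0139325
  L_2 = 0.000841114
  L_3 = 1.36034e-05
0.00682694 / 0.000285979 ≈ 23.8722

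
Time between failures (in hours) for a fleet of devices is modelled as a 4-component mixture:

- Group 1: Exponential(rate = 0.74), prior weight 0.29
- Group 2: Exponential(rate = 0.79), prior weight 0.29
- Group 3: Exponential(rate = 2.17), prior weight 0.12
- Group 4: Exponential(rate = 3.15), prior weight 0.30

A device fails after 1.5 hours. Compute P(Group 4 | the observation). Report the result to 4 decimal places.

Posterior ∝ prior × likelihood, so P(k | x) ∝ P(Z=k) f_k(x); normalise over all components.
Evaluate each component's likelihood at the observed value:
  L_1 = 0.243874
  L_2 = 0.241539
  L_3 = 0.0837204
  L_4 = 0.0279427
Weight by the priors:
  P(Z=1)·L_1 = 0.29 × 0.243874 = 0.0707234
  P(Z=2)·L_2 = 0.29 × 0.241539 = 0.0700464
  P(Z=3)·L_3 = 0.12 × 0.0837204 = 0.0100464
  P(Z=4)·L_4 = 0.30 × 0.0279427 = 0.00838282
Denominator: 0.0707234 + 0.0700464 + 0.0100464 + 0.00838282 = 0.159199
So the posterior for Group 4 is 0.00838282 / 0.159199 ≈ 0.0527.

0.0527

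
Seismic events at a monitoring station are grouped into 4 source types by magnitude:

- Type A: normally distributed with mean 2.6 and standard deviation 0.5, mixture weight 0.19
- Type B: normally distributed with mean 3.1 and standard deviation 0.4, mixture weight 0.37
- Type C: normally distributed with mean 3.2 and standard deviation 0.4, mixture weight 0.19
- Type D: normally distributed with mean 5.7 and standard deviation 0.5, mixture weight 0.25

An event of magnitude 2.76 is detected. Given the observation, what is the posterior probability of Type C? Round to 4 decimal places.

0.2051

The responsibility of component k is P(Z=k) f_k(x) divided by Σ_j P(Z=j) f_j(x).
Normal densities:
  f_A = (1/(0.5·√(2π)))·exp(−(2.76−2.6)²/(2·0.5²)) = 0.797885·exp(-0.05120) = 0.758061
  f_B = (1/(0.4·√(2π)))·exp(−(2.76−3.1)²/(2·0.4²)) = 0.997356·exp(-0.36125) = 0.694962
  f_C = (1/(0.4·√(2π)))·exp(−(2.76−3.2)²/(2·0.4²)) = 0.997356·exp(-0.60500) = 0.54463
  f_D = (1/(0.5·√(2π)))·exp(−(2.76−5.7)²/(2·0.5²)) = 0.797885·exp(-17.28720) = 2.47859e-08
Weight by the priors:
  P(Z=A)·f_A = 0.19 × 0.758061 = 0.144032
  P(Z=B)·f_B = 0.37 × 0.694962 = 0.257136
  P(Z=C)·f_C = 0.19 × 0.54463 = 0.10348
  P(Z=D)·f_D = 0.25 × 2.47859e-08 = 6.19647e-09
Evidence: 0.144032 + 0.257136 + 0.10348 + 6.19647e-09 = 0.504647
P(Type C | data) = 0.10348 / 0.504647 ≈ 0.2051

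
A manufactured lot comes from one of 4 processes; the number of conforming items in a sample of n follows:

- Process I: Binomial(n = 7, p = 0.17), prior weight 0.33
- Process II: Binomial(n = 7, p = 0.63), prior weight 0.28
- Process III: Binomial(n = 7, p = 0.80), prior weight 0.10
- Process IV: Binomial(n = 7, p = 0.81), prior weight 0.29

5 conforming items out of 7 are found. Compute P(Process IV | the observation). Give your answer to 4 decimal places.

The responsibility of component k is π_k f_k(x) divided by Σ_j π_j f_j(x).
Binomial probabilities:
  L_I = C(7,5)·0.17^5·0.83^2 = 21·0.000141986·0.6889 = 0.00205409
  L_II = C(7,5)·0.63^5·0.37^2 = 21·0.0992437·0.1369 = 0.285316
  L_III = C(7,5)·0.80^5·0.20^2 = 21·0.32768·0.04 = 0.275251
  L_IV = C(7,5)·0.81^5·0.19^2 = 21·0.348678·0.0361 = 0.264333
Weight by the priors:
  π_I·L_I = 0.33 × 0.00205409 = 0.000677851
  π_II·L_II = 0.28 × 0.285316 = 0.0798884
  π_III·L_III = 0.10 × 0.275251 = 0.0275251
  π_IV·L_IV = 0.29 × 0.264333 = 0.0766566
Normaliser: 0.000677851 + 0.0798884 + 0.0275251 + 0.0766566 = 0.184748
Responsibility of Process IV: 0.0766566 / 0.184748 ≈ 0.4149

0.4149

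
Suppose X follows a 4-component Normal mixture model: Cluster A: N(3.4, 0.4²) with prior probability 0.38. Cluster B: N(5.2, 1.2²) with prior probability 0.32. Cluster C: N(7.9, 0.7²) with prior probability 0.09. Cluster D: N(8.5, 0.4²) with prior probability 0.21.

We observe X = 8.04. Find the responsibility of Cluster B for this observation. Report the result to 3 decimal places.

The responsibility of component k is w_k f_k(x) divided by Σ_j w_j f_j(x).
Normal densities:
  L_A = 6.0189e-30
  L_B = 0.0202052
  L_C = 0.558632
  L_D = 0.514841
Prior × likelihood for each component:
  w_A·L_A = 0.38 × 6.0189e-30 = 2.28718e-30
  w_B·L_B = 0.32 × 0.0202052 = 0.00646566
  w_C·L_C = 0.09 × 0.558632 = 0.0502769
  w_D·L_D = 0.21 × 0.514841 = 0.108117
Denominator: 2.28718e-30 + 0.00646566 + 0.0502769 + 0.108117 = 0.164859
So the posterior for Cluster B is 0.00646566 / 0.164859 ≈ 0.039.

0.039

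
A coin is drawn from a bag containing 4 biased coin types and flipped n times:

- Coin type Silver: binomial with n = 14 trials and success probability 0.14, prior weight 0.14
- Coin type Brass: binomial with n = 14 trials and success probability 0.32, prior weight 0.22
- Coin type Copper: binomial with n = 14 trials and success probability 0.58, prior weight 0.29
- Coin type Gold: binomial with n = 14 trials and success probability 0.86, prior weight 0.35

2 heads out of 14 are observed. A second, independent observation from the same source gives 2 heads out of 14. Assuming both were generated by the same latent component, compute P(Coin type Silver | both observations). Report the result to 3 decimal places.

0.867

By Bayes' theorem, P(k | x) = π_k f_k(x) / Σ_j π_j f_j(x).
Since both observations come from the same component, the likelihood for component k is f_k(x₁)·f_k(x₂).
  f_Silver = [C(14,2)·0.14^2·0.86^12 = 91·0.0196·0.163675 = 0.29193] × [0.29193] = 0.0852232
  f_Brass = [C(14,2)·0.32^2·0.68^12 = 91·0.1024·0.00977478 = 0.0910853] × [0.0910853] = 0.00829653
  f_Copper = [C(14,2)·0.58^2·0.42^12 = 91·0.3364·3.01295e-05 = 0.000922335] × [0.000922335] = 8.50703e-07
  f_Gold = [C(14,2)·0.86^2·0.14^12 = 91·0.7396·5.66939e-11 = 3.8157e-09] × [3.8157e-09] = 1.45596e-17
Prior × likelihood for each component:
  π_Silver·f_Silver = 0.14 × 0.0852232 = 0.0119312
  π_Brass·f_Brass = 0.22 × 0.00829653 = 0.00182524
  π_Copper·f_Copper = 0.29 × 8.50703e-07 = 2.46704e-07
  π_Gold·f_Gold = 0.35 × 1.45596e-17 = 5.09586e-18
Evidence: 0.0119312 + 0.00182524 + 2.46704e-07 + 5.09586e-18 = 0.0137567
So the posterior for Coin type Silver is 0.0119312 / 0.0137567 ≈ 0.867.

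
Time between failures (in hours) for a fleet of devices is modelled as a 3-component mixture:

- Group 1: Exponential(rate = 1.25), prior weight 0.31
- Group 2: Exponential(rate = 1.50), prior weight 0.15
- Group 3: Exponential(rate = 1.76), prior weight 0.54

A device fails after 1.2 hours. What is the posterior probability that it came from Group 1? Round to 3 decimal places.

Apply Bayes' rule: the posterior for each component is proportional to its prior times its likelihood at x.
Component likelihoods at x = 1.2 hours:
  L_1 = 0.278913
  L_2 = 0.247948
  L_3 = 0.212952
Prior × likelihood for each component:
  π_1·L_1 = 0.31 × 0.278913 = 0.0864629
  π_2·L_2 = 0.15 × 0.247948 = 0.0371922
  π_3·L_3 = 0.54 × 0.212952 = 0.114994
Sum: 0.0864629 + 0.0371922 + 0.114994 = 0.23865
Responsibility of Group 1: 0.0864629 / 0.23865 ≈ 0.362

0.362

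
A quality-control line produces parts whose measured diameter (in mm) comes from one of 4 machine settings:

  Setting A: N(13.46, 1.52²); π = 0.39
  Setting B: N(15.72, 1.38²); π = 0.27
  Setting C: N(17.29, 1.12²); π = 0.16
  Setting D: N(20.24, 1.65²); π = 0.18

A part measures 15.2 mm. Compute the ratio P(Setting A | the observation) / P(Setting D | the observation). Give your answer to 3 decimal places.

129.693

Only the two components matter; the odds are (π_i f_i(x)) / (π_j f_j(x)).
Normal densities:
  p_A = (1/(1.52·√(2π)))·exp(−(15.2−13.46)²/(2·1.52²)) = 0.262462·exp(-0.65521) = 0.136305
  p_B = (1/(1.38·√(2π)))·exp(−(15.2−15.72)²/(2·1.38²)) = 0.289089·exp(-0.07099) = 0.269277
  p_C = (1/(1.12·√(2π)))·exp(−(15.2−17.29)²/(2·1.12²)) = 0.356198·exp(-1.74111) = 0.0624507
  p_D = (1/(1.65·√(2π)))·exp(−(15.2−20.24)²/(2·1.65²)) = 0.241783·exp(-4.66512) = 0.00227713
Posterior odds = (π_A·p_A) / (π_D·p_D) = (0.39·0.136305) / (0.18·0.00227713) = 0.053159 / 0.000409884 ≈ 129.693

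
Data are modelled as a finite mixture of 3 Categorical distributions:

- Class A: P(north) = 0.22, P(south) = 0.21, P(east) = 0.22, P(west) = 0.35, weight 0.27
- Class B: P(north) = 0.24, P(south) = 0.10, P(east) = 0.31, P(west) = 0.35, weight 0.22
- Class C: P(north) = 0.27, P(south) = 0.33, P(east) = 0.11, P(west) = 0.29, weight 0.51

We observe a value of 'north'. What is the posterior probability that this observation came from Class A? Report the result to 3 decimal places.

P(component k | x) = π_k·f_k(x) / marginal(x), where marginal(x) = Σ_j π_j·f_j(x).
Component likelihoods at x = 'north':
  f_A = 0.22
  f_B = 0.24
  f_C = 0.27
Prior × likelihood for each component:
  π_A·f_A = 0.27 × 0.22 = 0.0594
  π_B·f_B = 0.22 × 0.24 = 0.0528
  π_C·f_C = 0.51 × 0.27 = 0.1377
Evidence: 0.0594 + 0.0528 + 0.1377 = 0.2499
So the posterior for Class A is 0.0594 / 0.2499 ≈ 0.238.

0.238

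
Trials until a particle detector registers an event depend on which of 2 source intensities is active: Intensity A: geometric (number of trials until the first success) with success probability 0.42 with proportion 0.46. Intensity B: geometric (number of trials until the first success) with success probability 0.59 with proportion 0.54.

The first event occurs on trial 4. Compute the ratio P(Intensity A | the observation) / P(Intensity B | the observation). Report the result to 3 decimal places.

The posterior odds equal the prior odds times the likelihood ratio: (w_i/w_j)·(f_i(x)/f_j(x)).
Evaluate each component's likelihood at the observed value:
  L_A = 0.081947
  L_B = 0.0406634
Odds = (0.46/0.54) × (0.081947/0.0406634) = 0.851852 × 2.01525 ≈ 1.717

1.717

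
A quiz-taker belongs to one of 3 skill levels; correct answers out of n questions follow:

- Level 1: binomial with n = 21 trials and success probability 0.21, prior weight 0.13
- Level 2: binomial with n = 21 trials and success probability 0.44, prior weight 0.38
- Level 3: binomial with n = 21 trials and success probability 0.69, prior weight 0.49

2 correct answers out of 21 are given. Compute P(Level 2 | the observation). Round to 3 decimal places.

0.018

Apply Bayes' rule: the posterior for each component is proportional to its prior times its likelihood at x.
Evaluate each component's likelihood at the observed value:
  p_1 = C(21,2)·0.21^2·0.79^19 = 210·0.0441·0.0113479 = 0.105093
  p_2 = C(21,2)·0.44^2·0.56^19 = 210·0.1936·1.64275e-05 = 0.000667878
  p_3 = C(21,2)·0.69^2·0.31^19 = 210·0.4761·2.16707e-10 = 2.16665e-08
Weight by the priors:
  π_1·p_1 = 0.13 × 0.105093 = 0.0136621
  π_2·p_2 = 0.38 × 0.000667878 = 0.000253794
  π_3·p_3 = 0.49 × 2.16665e-08 = 1.06166e-08
Marginal: 0.0136621 + 0.000253794 + 1.06166e-08 = 0.0139159
So the posterior for Level 2 is 0.000253794 / 0.0139159 ≈ 0.018.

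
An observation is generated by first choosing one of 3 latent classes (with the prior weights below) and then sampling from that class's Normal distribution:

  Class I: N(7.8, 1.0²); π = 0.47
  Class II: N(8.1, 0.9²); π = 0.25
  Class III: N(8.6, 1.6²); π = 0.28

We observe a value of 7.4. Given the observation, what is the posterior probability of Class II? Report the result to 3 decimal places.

Apply Bayes' rule: the posterior for each component is proportional to its prior times its likelihood at x.
Evaluate each component's likelihood at the observed value:
  f_I = 0.36827
  f_II = 0.327572
  f_III = 0.188211
Prior × likelihood for each component:
  π_I·f_I = 0.47 × 0.36827 = 0.173087
  π_II·f_II = 0.25 × 0.327572 = 0.081893
  π_III·f_III = 0.28 × 0.188211 = 0.0526991
Marginal: 0.173087 + 0.081893 + 0.0526991 = 0.307679
Responsibility of Class II: 0.081893 / 0.307679 ≈ 0.266

0.266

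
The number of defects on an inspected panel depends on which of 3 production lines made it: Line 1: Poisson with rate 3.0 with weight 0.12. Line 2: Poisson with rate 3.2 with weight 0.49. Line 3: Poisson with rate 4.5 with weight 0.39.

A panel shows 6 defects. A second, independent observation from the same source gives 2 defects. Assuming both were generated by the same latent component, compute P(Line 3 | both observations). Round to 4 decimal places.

0.4260

P(component k | x) = P(Z=k)·f_k(x) / marginal(x), where marginal(x) = Σ_j P(Z=j)·f_j(x).
Since both observations come from the same component, the likelihood for component k is f_k(x₁)·f_k(x₂).
  L_1 = [0.0504094] × [0.224042] = 0.0112938
  L_2 = [0.060789] × [0.208702] = 0.0126868
  L_3 = [0.12812] × [0.112479] = 0.0144108
Multiply by the mixture weights:
  P(Z=1)·L_1 = 0.12 × 0.0112938 = 0.00135526
  P(Z=2)·L_2 = 0.49 × 0.0126868 = 0.00621654
  P(Z=3)·L_3 = 0.39 × 0.0144108 = 0.0056202
Sum: 0.00135526 + 0.00621654 + 0.0056202 = 0.013192
Responsibility of Line 3: 0.0056202 / 0.013192 ≈ 0.4260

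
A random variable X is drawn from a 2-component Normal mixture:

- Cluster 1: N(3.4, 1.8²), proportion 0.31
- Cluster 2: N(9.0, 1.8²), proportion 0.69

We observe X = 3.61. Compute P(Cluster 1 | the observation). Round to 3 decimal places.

0.975

Apply Bayes' rule: the posterior for each component is proportional to its prior times its likelihood at x.
Evaluate each component's likelihood at the observed value:
  p_1 = (1/(1.8·√(2π)))·exp(−(3.61−3.4)²/(2·1.8²)) = 0.221635·exp(-0.00681) = 0.220131
  p_2 = (1/(1.8·√(2π)))·exp(−(3.61−9.0)²/(2·1.8²)) = 0.221635·exp(-4.48335) = 0.00250348
Multiply by the mixture weights:
  P(Z=1)·p_1 = 0.31 × 0.220131 = 0.0682407
  P(Z=2)·p_2 = 0.69 × 0.00250348 = 0.0017274
Sum: 0.0682407 + 0.0017274 = 0.0699681
So the posterior for Cluster 1 is 0.0682407 / 0.0699681 ≈ 0.975.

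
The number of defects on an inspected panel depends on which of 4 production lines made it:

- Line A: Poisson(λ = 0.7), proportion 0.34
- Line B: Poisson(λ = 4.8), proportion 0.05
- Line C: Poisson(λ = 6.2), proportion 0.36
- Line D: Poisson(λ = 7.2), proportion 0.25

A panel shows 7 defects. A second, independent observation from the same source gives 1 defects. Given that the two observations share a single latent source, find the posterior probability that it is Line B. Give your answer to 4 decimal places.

0.1834

P(component k | x) = π_k·f_k(x) / marginal(x), where marginal(x) = Σ_j π_j·f_j(x).
Since both observations come from the same component, the likelihood for component k is f_k(x₁)·f_k(x₂).
  f_A = [8.11427e-06] × [0.34761] = 2.8206e-06
  f_B = [0.0958616] × [0.0395028] = 0.0037868
  f_C = [0.141803] × [0.0125825] = 0.00178423
  f_D = [0.148586] × [0.00537542] = 0.00079871
Weight by the priors:
  π_A·f_A = 0.34 × 2.8206e-06 = 9.59004e-07
  π_B·f_B = 0.05 × 0.0037868 = 0.00018934
  π_C·f_C = 0.36 × 0.00178423 = 0.000642324
  π_D·f_D = 0.25 × 0.00079871 = 0.000199677
Denominator: 9.59004e-07 + 0.00018934 + 0.000642324 + 0.000199677 = 0.0010323
P(Line B | x) ≈ 0.1834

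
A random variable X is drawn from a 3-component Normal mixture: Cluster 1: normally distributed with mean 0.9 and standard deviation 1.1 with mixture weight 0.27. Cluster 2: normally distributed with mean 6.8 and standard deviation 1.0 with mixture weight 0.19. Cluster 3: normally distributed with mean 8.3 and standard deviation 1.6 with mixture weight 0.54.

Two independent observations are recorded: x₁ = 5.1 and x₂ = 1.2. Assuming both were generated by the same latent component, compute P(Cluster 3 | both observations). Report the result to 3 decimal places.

0.010

Apply Bayes' rule: the posterior for each component is proportional to its prior times its likelihood at x.
Since both observations come from the same component, the likelihood for component k is f_k(x₁)·f_k(x₂).
  f_1 = [0.000247647] × [0.349435] = 8.65365e-05
  f_2 = [0.0940491] × [6.18262e-08] = 5.8147e-09
  f_3 = [0.0337444] × [1.32086e-05] = 4.45714e-07
Weight by the priors:
  π_1·f_1 = 0.27 × 8.65365e-05 = 2.33649e-05
  π_2·f_2 = 0.19 × 5.8147e-09 = 1.10479e-09
  π_3·f_3 = 0.54 × 4.45714e-07 = 2.40686e-07
Normaliser: 2.33649e-05 + 1.10479e-09 + 2.40686e-07 = 2.36067e-05
Responsibility of Cluster 3: 2.40686e-07 / 2.36067e-05 ≈ 0.010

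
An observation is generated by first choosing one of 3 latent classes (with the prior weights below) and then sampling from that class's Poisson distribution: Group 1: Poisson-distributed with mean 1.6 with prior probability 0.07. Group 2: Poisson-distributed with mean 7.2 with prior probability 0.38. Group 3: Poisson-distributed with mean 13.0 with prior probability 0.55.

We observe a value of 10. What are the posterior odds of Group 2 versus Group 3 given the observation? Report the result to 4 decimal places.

0.6198

The posterior odds equal the prior odds times the likelihood ratio: (w_i/w_j)·(f_i(x)/f_j(x)).
Component likelihoods at x = 10:
  L_1 = e^(−1.6)·1.6^10/10! = 6.11738e-06
  L_2 = e^(−7.2)·7.2^10/10! = 0.0770268
  L_3 = e^(−13.0)·13.0^10/10! = 0.0858702
0.0292702 / 0.0472286 ≈ 0.6198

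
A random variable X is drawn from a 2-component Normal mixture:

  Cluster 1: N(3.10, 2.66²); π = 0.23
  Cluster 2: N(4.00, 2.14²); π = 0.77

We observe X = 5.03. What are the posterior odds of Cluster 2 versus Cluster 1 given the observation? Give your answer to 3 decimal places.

The posterior odds equal the prior odds times the likelihood ratio: (π_i/π_j)·(f_i(x)/f_j(x)).
Normal densities:
  L_1 = (1/(2.66·√(2π)))·exp(−(5.03−3.10)²/(2·2.66²)) = 0.149978·exp(-0.26322) = 0.115269
  L_2 = (1/(2.14·√(2π)))·exp(−(5.03−4.00)²/(2·2.14²)) = 0.186422·exp(-0.11583) = 0.166032
Posterior odds = (π_2·L_2) / (π_1·L_1) = (0.77·0.166032) / (0.23·0.115269) = 0.127845 / 0.0265119 ≈ 4.822

4.822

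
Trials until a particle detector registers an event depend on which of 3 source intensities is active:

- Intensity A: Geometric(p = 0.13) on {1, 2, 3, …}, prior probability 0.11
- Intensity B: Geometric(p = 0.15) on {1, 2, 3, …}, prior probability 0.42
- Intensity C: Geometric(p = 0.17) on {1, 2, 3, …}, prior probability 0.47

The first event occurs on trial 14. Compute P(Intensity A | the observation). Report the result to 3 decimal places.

0.137

Apply Bayes' rule: the posterior for each component is proportional to its prior times its likelihood at x.
Geometric probabilities:
  L_A = 0.13·(1−0.13)^13 = 0.13·0.163588 = 0.0212664
  L_B = 0.15·(1−0.15)^13 = 0.15·0.120905 = 0.0181358
  L_C = 0.17·(1−0.17)^13 = 0.17·0.0887187 = 0.0150822
Unnormalised posteriors:
  w_A·L_A = 0.11 × 0.0212664 = 0.0023393
  w_B·L_B = 0.42 × 0.0181358 = 0.00761705
  w_C·L_C = 0.47 × 0.0150822 = 0.00708862
Marginal: 0.0023393 + 0.00761705 + 0.00708862 = 0.017045
P(Intensity A | 14) = 0.0023393 / 0.017045 ≈ 0.137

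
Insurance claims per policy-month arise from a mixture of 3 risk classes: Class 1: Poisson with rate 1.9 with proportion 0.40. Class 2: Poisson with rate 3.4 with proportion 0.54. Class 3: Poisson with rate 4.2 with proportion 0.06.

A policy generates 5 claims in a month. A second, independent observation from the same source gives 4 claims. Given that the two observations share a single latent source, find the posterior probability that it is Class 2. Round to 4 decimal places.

0.8135

P(component k | x) = w_k·f_k(x) / marginal(x), where marginal(x) = Σ_j w_j·f_j(x).
Since both observations come from the same component, the likelihood for component k is f_k(x₁)·f_k(x₂).
  L_1 = [e^(−1.9)·1.9^5/5! = 0.0308622] × [0.0812164] = 0.00250652
  L_2 = [e^(−3.4)·3.4^5/5! = 0.126361] × [0.185825] = 0.0234809
  L_3 = [e^(−4.2)·4.2^5/5! = 0.163316] × [0.194424] = 0.0317525
Weight by the priors:
  w_1·L_1 = 0.40 × 0.00250652 = 0.00100261
  w_2·L_2 = 0.54 × 0.0234809 = 0.0126797
  w_3·L_3 = 0.06 × 0.0317525 = 0.00190515
Evidence: 0.00100261 + 0.0126797 + 0.00190515 = 0.0155875
So the posterior for Class 2 is 0.0126797 / 0.0155875 ≈ 0.8135.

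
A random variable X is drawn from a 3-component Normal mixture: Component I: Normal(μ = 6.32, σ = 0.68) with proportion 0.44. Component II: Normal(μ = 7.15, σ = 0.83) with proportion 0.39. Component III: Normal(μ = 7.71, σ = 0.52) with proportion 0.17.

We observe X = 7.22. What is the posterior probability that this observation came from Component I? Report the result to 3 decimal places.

By Bayes' theorem, P(k | x) = P(Z=k) f_k(x) / Σ_j P(Z=j) f_j(x).
Evaluate each component's likelihood at the observed value:
  p_I = (1/(0.68·√(2π)))·exp(−(7.22−6.32)²/(2·0.68²)) = 0.586680·exp(-0.87587) = 0.244353
  p_II = (1/(0.83·√(2π)))·exp(−(7.22−7.15)²/(2·0.83²)) = 0.480653·exp(-0.00356) = 0.478947
  p_III = (1/(0.52·√(2π)))·exp(−(7.22−7.71)²/(2·0.52²)) = 0.767197·exp(-0.44397) = 0.492144
Multiply by the mixture weights:
  P(Z=I)·p_I = 0.44 × 0.244353 = 0.107515
  P(Z=II)·p_II = 0.39 × 0.478947 = 0.186789
  P(Z=III)·p_III = 0.17 × 0.492144 = 0.0836645
Denominator: 0.107515 + 0.186789 + 0.0836645 = 0.377969
So the posterior for Component I is 0.107515 / 0.377969 ≈ 0.284.

0.284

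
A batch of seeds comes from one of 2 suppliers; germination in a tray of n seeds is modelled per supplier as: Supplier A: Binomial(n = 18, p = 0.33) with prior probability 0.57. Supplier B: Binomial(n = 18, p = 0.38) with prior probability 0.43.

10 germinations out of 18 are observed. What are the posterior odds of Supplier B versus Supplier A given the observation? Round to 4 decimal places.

1.6627

Only the two components matter; the odds are (π_i f_i(x)) / (π_j f_j(x)).
Binomial probabilities:
  f_A = C(18,10)·0.33^10·0.67^8 = 43758·1.53158e-05·0.0406068 = 0.0272142
  f_B = C(18,10)·0.38^10·0.62^8 = 43758·6.27821e-05·0.021834 = 0.0599828
0.0257926 / 0.0155121 ≈ 1.6627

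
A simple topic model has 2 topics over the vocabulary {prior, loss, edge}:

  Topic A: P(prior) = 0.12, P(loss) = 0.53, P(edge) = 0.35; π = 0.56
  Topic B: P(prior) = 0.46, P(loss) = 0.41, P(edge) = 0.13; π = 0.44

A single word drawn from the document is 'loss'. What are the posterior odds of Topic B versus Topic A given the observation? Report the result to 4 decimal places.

Since P(k|x) ∝ P(Z=k) f_k(x), the posterior odds are P(Z=i) f_i(x) / (P(Z=j) f_j(x)).
Component likelihoods at x = 'loss':
  p_A = P(loss | comp) = 0.53
  p_B = P(loss | comp) = 0.41
Posterior odds = (P(Z=B)·p_B) / (P(Z=A)·p_A) = (0.44·0.41) / (0.56·0.53) = 0.1804 / 0.2968 ≈ 0.6078

0.6078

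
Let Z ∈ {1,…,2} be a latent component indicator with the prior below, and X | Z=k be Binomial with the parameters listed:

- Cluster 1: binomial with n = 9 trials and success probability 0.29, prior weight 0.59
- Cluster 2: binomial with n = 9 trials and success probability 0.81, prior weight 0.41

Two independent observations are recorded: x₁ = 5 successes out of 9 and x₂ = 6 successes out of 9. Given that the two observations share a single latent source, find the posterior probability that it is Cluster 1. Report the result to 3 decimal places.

Posterior ∝ prior × likelihood, so P(k | x) ∝ π_k f_k(x); normalise over all components.
Since both observations come from the same component, the likelihood for component k is f_k(x₁)·f_k(x₂).
  L_1 = [0.0656741] × [0.0178831] = 0.00117445
  L_2 = [0.0572546] × [0.162723] = 0.00931666
Unnormalised posteriors:
  π_1·L_1 = 0.59 × 0.00117445 = 0.000692928
  π_2·L_2 = 0.41 × 0.00931666 = 0.00381983
Denominator: 0.000692928 + 0.00381983 = 0.00451276
So the posterior for Cluster 1 is 0.000692928 / 0.00451276 ≈ 0.154.

0.154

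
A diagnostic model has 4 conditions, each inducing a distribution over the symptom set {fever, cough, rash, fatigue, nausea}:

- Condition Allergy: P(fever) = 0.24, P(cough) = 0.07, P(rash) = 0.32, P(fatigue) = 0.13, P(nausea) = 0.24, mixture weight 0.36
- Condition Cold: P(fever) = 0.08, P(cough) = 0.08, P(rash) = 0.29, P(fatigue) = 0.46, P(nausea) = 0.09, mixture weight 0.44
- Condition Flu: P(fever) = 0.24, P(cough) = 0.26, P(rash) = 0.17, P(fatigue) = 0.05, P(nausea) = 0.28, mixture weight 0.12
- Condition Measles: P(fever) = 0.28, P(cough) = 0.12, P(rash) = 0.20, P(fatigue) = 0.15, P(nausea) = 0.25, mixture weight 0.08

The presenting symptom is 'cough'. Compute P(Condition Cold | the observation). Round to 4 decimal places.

0.3478

Apply Bayes' rule: the posterior for each component is proportional to its prior times its likelihood at x.
Categorical probabilities:
  L_Allergy = 0.07
  L_Cold = 0.08
  L_Flu = 0.26
  L_Measles = 0.12
Multiply by the mixture weights:
  P(Z=Allergy)·L_Allergy = 0.36 × 0.07 = 0.0252
  P(Z=Cold)·L_Cold = 0.44 × 0.08 = 0.0352
  P(Z=Flu)·L_Flu = 0.12 × 0.26 = 0.0312
  P(Z=Measles)·L_Measles = 0.08 × 0.12 = 0.0096
Evidence: 0.0252 + 0.0352 + 0.0312 + 0.0096 = 0.1012
P(Condition Cold | the observation) = 0.0352 / 0.1012 ≈ 0.3478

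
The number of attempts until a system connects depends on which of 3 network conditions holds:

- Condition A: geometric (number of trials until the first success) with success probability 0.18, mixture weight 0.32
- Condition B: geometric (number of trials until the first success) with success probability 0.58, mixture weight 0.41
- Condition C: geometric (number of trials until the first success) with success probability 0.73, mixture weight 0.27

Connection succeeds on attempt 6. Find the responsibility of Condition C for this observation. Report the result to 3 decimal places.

0.011

Apply Bayes' rule: the posterior for each component is proportional to its prior times its likelihood at x.
Evaluate each component's likelihood at the observed value:
  f_A = 0.18·(1−0.18)^5 = 0.18·0.37074 = 0.0667332
  f_B = 0.58·(1−0.58)^5 = 0.58·0.0130691 = 0.00758009
  f_C = 0.73·(1−0.73)^5 = 0.73·0.00143489 = 0.00104747
Prior × likelihood for each component:
  π_A·f_A = 0.32 × 0.0667332 = 0.0213546
  π_B·f_B = 0.41 × 0.00758009 = 0.00310784
  π_C·f_C = 0.27 × 0.00104747 = 0.000282817
Marginal: 0.0213546 + 0.00310784 + 0.000282817 = 0.0247453
P(Condition C | x) ≈ 0.011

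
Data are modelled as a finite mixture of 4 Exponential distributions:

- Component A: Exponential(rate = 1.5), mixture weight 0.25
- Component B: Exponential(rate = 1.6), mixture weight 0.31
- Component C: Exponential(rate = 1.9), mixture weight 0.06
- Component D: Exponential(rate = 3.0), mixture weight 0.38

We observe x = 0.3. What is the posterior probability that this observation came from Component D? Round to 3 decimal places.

P(component k | x) = π_k·f_k(x) / marginal(x), where marginal(x) = Σ_j π_j·f_j(x).
Exponential densities:
  L_A = 1.5·e^(−1.5·0.3) = 1.5·e^(−0.4500) = 0.956442
  L_B = 1.6·e^(−1.6·0.3) = 1.6·e^(−0.4800) = 0.990053
  L_C = 1.9·e^(−1.9·0.3) = 1.9·e^(−0.5700) = 1.0745
  L_D = 3.0·e^(−3.0·0.3) = 3.0·e^(−0.9000) = 1.21971
Prior × likelihood for each component:
  π_A·L_A = 0.25 × 0.956442 = 0.239111
  π_B·L_B = 0.31 × 0.990053 = 0.306917
  π_C·L_C = 0.06 × 1.0745 = 0.0644699
  π_D·L_D = 0.38 × 1.21971 = 0.463489
Denominator: 0.239111 + 0.306917 + 0.0644699 + 0.463489 = 1.07399
P(Component D | x) ≈ 0.432

0.432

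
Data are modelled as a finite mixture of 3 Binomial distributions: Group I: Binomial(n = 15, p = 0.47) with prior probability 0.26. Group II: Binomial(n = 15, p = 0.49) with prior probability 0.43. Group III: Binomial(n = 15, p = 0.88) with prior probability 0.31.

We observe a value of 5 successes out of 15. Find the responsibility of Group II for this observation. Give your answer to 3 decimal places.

P(component k | x) = π_k·f_k(x) / marginal(x), where marginal(x) = Σ_j π_j·f_j(x).
Evaluate each component's likelihood at the observed value:
  f_I = C(15,5)·0.47^5·0.53^10 = 3003·0.0229345·0.00174887 = 0.120449
  f_II = C(15,5)·0.49^5·0.51^10 = 3003·0.0282475·0.00119042 = 0.10098
  f_III = C(15,5)·0.88^5·0.12^10 = 3003·0.527732·6.19174e-10 = 9.81253e-07
Weight by the priors:
  π_I·f_I = 0.26 × 0.120449 = 0.0313167
  π_II·f_II = 0.43 × 0.10098 = 0.0434216
  π_III·f_III = 0.31 × 9.81253e-07 = 3.04189e-07
Normaliser: 0.0313167 + 0.0434216 + 3.04189e-07 = 0.0747387
So the posterior for Group II is 0.0434216 / 0.0747387 ≈ 0.581.

0.581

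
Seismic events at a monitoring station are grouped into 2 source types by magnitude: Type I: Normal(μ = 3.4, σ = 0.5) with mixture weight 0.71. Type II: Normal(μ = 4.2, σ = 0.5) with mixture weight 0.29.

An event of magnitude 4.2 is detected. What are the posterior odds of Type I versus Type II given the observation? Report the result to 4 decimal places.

The posterior odds equal the prior odds times the likelihood ratio: (w_i/w_j)·(f_i(x)/f_j(x)).
Normal densities:
  L_I = 0.221842
  L_II = 0.797885
Odds = (0.71/0.29) × (0.221842/0.797885) = 2.44828 × 0.278037 ≈ 0.6807

0.6807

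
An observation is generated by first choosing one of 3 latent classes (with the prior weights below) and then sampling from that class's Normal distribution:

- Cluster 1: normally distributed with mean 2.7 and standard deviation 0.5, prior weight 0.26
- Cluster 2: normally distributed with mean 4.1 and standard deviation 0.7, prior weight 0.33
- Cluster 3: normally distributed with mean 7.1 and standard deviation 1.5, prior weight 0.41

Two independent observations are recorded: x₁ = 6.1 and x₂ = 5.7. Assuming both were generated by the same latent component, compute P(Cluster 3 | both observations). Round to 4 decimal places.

0.9912

Posterior ∝ prior × likelihood, so P(k | x) ∝ P(Z=k) f_k(x); normalise over all components.
Since both observations come from the same component, the likelihood for component k is f_k(x₁)·f_k(x₂).
  p_1 = [(1/(0.5·√(2π)))·exp(−(6.1−2.7)²/(2·0.5²)) = 0.797885·exp(-23.12000) = 7.26192e-11] × [1.21518e-08] = 8.82452e-19
  p_2 = [(1/(0.7·√(2π)))·exp(−(6.1−4.1)²/(2·0.7²)) = 0.569918·exp(-4.08163) = 0.00962014] × [0.0418147] = 0.000402263
  p_3 = [(1/(1.5·√(2π)))·exp(−(6.1−7.1)²/(2·1.5²)) = 0.265962·exp(-0.22222) = 0.212965] × [0.172052] = 0.0366411
Prior × likelihood for each component:
  P(Z=1)·p_1 = 0.26 × 8.82452e-19 = 2.29437e-19
  P(Z=2)·p_2 = 0.33 × 0.000402263 = 0.000132747
  P(Z=3)·p_3 = 0.41 × 0.0366411 = 0.0150228
Normaliser: 2.29437e-19 + 0.000132747 + 0.0150228 = 0.0151556
So the posterior for Cluster 3 is 0.0150228 / 0.0151556 ≈ 0.9912.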